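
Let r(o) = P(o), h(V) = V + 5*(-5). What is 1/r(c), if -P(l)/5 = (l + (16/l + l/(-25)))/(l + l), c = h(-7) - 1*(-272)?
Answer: -1440/3457 ≈ -0.41655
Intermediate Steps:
h(V) = -25 + V (h(V) = V - 25 = -25 + V)
c = 240 (c = (-25 - 7) - 1*(-272) = -32 + 272 = 240)
P(l) = -5*(16/l + 24*l/25)/(2*l) (P(l) = -5*(l + (16/l + l/(-25)))/(l + l) = -5*(l + (16/l + l*(-1/25)))/(2*l) = -5*(l + (16/l - l/25))*1/(2*l) = -5*(16/l + 24*l/25)*1/(2*l) = -5*(16/l + 24*l/25)/(2*l))
r(o) = -12/5 - 40/o**2
1/r(c) = 1/(-12/5 - 40/240**2) = 1/(-12/5 - 40*1/57600) = 1/(-12/5 - 1/1440) = 1/(-3457/1440) = -1440/3457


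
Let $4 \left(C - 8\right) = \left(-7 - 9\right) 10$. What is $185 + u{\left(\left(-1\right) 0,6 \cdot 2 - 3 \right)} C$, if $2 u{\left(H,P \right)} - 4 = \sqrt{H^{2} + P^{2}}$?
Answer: $-23$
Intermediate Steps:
$C = -32$ ($C = 8 + \frac{\left(-7 - 9\right) 10}{4} = 8 + \frac{\left(-16\right) 10}{4} = 8 + \frac{1}{4} \left(-160\right) = 8 - 40 = -32$)
$u{\left(H,P \right)} = 2 + \frac{\sqrt{H^{2} + P^{2}}}{2}$
$185 + u{\left(\left(-1\right) 0,6 \cdot 2 - 3 \right)} C = 185 + \left(2 + \frac{\sqrt{\left(\left(-1\right) 0\right)^{2} + \left(6 \cdot 2 - 3\right)^{2}}}{2}\right) \left(-32\right) = 185 + \left(2 + \frac{\sqrt{0^{2} + \left(12 - 3\right)^{2}}}{2}\right) \left(-32\right) = 185 + \left(2 + \frac{\sqrt{0 + 9^{2}}}{2}\right) \left(-32\right) = 185 + \left(2 + \frac{\sqrt{0 + 81}}{2}\right) \left(-32\right) = 185 + \left(2 + \frac{\sqrt{81}}{2}\right) \left(-32\right) = 185 + \left(2 + \frac{1}{2} \cdot 9\right) \left(-32\right) = 185 + \left(2 + \frac{9}{2}\right) \left(-32\right) = 185 + \frac{13}{2} \left(-32\right) = 185 - 208 = -23$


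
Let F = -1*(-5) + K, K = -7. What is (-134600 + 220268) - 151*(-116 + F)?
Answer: 103486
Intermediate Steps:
F = -2 (F = -1*(-5) - 7 = 5 - 7 = -2)
(-134600 + 220268) - 151*(-116 + F) = (-134600 + 220268) - 151*(-116 - 2) = 85668 - 151*(-118) = 85668 + 17818 = 103486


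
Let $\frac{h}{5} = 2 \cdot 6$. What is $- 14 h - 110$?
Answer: $-950$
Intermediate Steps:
$h = 60$ ($h = 5 \cdot 2 \cdot 6 = 5 \cdot 12 = 60$)
$- 14 h - 110 = \left(-14\right) 60 - 110 = -840 - 110 = -950$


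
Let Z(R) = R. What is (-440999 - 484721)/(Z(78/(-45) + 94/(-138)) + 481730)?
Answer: -319373400/166196017 ≈ -1.9217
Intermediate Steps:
(-440999 - 484721)/(Z(78/(-45) + 94/(-138)) + 481730) = (-440999 - 484721)/((78/(-45) + 94/(-138)) + 481730) = -925720/((78*(-1/45) + 94*(-1/138)) + 481730) = -925720/((-26/15 - 47/69) + 481730) = -925720/(-833/345 + 481730) = -925720/166196017/345 = -925720*345/166196017 = -319373400/166196017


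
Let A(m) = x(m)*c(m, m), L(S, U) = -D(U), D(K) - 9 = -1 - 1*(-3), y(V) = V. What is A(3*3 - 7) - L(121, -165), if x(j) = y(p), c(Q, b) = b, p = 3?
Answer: 17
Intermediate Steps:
x(j) = 3
D(K) = 11 (D(K) = 9 + (-1 - 1*(-3)) = 9 + (-1 + 3) = 9 + 2 = 11)
L(S, U) = -11 (L(S, U) = -1*11 = -11)
A(m) = 3*m
A(3*3 - 7) - L(121, -165) = 3*(3*3 - 7) - 1*(-11) = 3*(9 - 7) + 11 = 3*2 + 11 = 6 + 11 = 17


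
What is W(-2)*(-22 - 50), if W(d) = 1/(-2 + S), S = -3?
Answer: 72/5 ≈ 14.400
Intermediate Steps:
W(d) = -⅕ (W(d) = 1/(-2 - 3) = 1/(-5) = -⅕)
W(-2)*(-22 - 50) = -(-22 - 50)/5 = -⅕*(-72) = 72/5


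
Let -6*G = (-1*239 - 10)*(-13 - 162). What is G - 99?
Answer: -14723/2 ≈ -7361.5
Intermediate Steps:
G = -14525/2 (G = -(-1*239 - 10)*(-13 - 162)/6 = -(-239 - 10)*(-175)/6 = -(-83)*(-175)/2 = -⅙*43575 = -14525/2 ≈ -7262.5)
G - 99 = -14525/2 - 99 = -14723/2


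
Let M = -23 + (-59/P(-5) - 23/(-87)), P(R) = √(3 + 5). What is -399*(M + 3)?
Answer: 228361/29 + 23541*√2/4 ≈ 16198.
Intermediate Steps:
P(R) = 2*√2 (P(R) = √8 = 2*√2)
M = -1978/87 - 59*√2/4 (M = -23 + (-59*√2/4 - 23/(-87)) = -23 + (-59*√2/4 - 23*(-1/87)) = -23 + (-59*√2/4 + 23/87) = -23 + (23/87 - 59*√2/4) = -1978/87 - 59*√2/4 ≈ -43.595)
-399*(M + 3) = -399*((-1978/87 - 59*√2/4) + 3) = -399*(-1717/87 - 59*√2/4) = 228361/29 + 23541*√2/4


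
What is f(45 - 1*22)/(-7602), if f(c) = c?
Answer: -23/7602 ≈ -0.0030255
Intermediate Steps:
f(45 - 1*22)/(-7602) = (45 - 1*22)/(-7602) = (45 - 22)*(-1/7602) = 23*(-1/7602) = -23/7602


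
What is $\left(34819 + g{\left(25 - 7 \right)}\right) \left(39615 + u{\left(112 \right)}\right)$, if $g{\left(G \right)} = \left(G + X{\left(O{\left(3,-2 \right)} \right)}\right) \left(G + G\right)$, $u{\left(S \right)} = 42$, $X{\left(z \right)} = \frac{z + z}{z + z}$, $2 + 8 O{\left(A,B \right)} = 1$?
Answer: $1407942471$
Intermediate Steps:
$O{\left(A,B \right)} = - \frac{1}{8}$ ($O{\left(A,B \right)} = - \frac{1}{4} + \frac{1}{8} \cdot 1 = - \frac{1}{4} + \frac{1}{8} = - \frac{1}{8}$)
$X{\left(z \right)} = 1$ ($X{\left(z \right)} = \frac{2 z}{2 z} = 2 z \frac{1}{2 z} = 1$)
$g{\left(G \right)} = 2 G \left(1 + G\right)$ ($g{\left(G \right)} = \left(G + 1\right) \left(G + G\right) = \left(1 + G\right) 2 G = 2 G \left(1 + G\right)$)
$\left(34819 + g{\left(25 - 7 \right)}\right) \left(39615 + u{\left(112 \right)}\right) = \left(34819 + 2 \left(25 - 7\right) \left(1 + \left(25 - 7\right)\right)\right) \left(39615 + 42\right) = \left(34819 + 2 \left(25 - 7\right) \left(1 + \left(25 - 7\right)\right)\right) 39657 = \left(34819 + 2 \cdot 18 \left(1 + 18\right)\right) 39657 = \left(34819 + 2 \cdot 18 \cdot 19\right) 39657 = \left(34819 + 684\right) 39657 = 35503 \cdot 39657 = 1407942471$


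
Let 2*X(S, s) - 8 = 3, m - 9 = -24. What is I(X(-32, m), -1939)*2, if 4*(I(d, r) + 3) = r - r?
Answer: -6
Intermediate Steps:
m = -15 (m = 9 - 24 = -15)
X(S, s) = 11/2 (X(S, s) = 4 + (½)*3 = 4 + 3/2 = 11/2)
I(d, r) = -3 (I(d, r) = -3 + (r - r)/4 = -3 + (¼)*0 = -3 + 0 = -3)
I(X(-32, m), -1939)*2 = -3*2 = -6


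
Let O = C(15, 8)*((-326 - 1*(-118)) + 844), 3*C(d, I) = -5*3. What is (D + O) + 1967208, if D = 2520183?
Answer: 4484211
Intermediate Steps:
C(d, I) = -5 (C(d, I) = (-5*3)/3 = (⅓)*(-15) = -5)
O = -3180 (O = -5*((-326 - 1*(-118)) + 844) = -5*((-326 + 118) + 844) = -5*(-208 + 844) = -5*636 = -3180)
(D + O) + 1967208 = (2520183 - 3180) + 1967208 = 2517003 + 1967208 = 4484211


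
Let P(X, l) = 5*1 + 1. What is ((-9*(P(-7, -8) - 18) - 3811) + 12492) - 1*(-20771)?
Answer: 29560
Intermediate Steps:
P(X, l) = 6 (P(X, l) = 5 + 1 = 6)
((-9*(P(-7, -8) - 18) - 3811) + 12492) - 1*(-20771) = ((-9*(6 - 18) - 3811) + 12492) - 1*(-20771) = ((-9*(-12) - 3811) + 12492) + 20771 = ((108 - 3811) + 12492) + 20771 = (-3703 + 12492) + 20771 = 8789 + 20771 = 29560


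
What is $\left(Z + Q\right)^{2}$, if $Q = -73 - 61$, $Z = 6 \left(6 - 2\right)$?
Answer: $12100$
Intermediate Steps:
$Z = 24$ ($Z = 6 \cdot 4 = 24$)
$Q = -134$ ($Q = -73 - 61 = -134$)
$\left(Z + Q\right)^{2} = \left(24 - 134\right)^{2} = \left(-110\right)^{2} = 12100$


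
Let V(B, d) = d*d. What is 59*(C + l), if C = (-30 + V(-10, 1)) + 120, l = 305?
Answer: 23364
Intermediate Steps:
V(B, d) = d²
C = 91 (C = (-30 + 1²) + 120 = (-30 + 1) + 120 = -29 + 120 = 91)
59*(C + l) = 59*(91 + 305) = 59*396 = 23364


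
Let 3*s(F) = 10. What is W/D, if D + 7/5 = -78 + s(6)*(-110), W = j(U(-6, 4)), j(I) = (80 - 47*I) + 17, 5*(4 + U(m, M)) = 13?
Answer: -2442/6691 ≈ -0.36497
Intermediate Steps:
U(m, M) = -7/5 (U(m, M) = -4 + (⅕)*13 = -4 + 13/5 = -7/5)
s(F) = 10/3 (s(F) = (⅓)*10 = 10/3)
j(I) = 97 - 47*I
W = 814/5 (W = 97 - 47*(-7/5) = 97 + 329/5 = 814/5 ≈ 162.80)
D = -6691/15 (D = -7/5 + (-78 + (10/3)*(-110)) = -7/5 + (-78 - 1100/3) = -7/5 - 1334/3 = -6691/15 ≈ -446.07)
W/D = 814/(5*(-6691/15)) = (814/5)*(-15/6691) = -2442/6691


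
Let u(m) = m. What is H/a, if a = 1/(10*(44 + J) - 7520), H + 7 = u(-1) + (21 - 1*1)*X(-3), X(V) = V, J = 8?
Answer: 476000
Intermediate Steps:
H = -68 (H = -7 + (-1 + (21 - 1*1)*(-3)) = -7 + (-1 + (21 - 1)*(-3)) = -7 + (-1 + 20*(-3)) = -7 + (-1 - 60) = -7 - 61 = -68)
a = -1/7000 (a = 1/(10*(44 + 8) - 7520) = 1/(10*52 - 7520) = 1/(520 - 7520) = 1/(-7000) = -1/7000 ≈ -0.00014286)
H/a = -68/(-1/7000) = -68*(-7000) = 476000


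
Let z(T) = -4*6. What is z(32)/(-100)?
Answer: 6/25 ≈ 0.24000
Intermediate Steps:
z(T) = -24
z(32)/(-100) = -24/(-100) = -24*(-1/100) = 6/25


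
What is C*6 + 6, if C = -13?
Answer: -72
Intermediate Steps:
C*6 + 6 = -13*6 + 6 = -78 + 6 = -72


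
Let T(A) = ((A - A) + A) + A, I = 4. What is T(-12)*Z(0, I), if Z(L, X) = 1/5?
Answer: -24/5 ≈ -4.8000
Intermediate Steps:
T(A) = 2*A (T(A) = (0 + A) + A = A + A = 2*A)
Z(L, X) = ⅕
T(-12)*Z(0, I) = (2*(-12))*(⅕) = -24*⅕ = -24/5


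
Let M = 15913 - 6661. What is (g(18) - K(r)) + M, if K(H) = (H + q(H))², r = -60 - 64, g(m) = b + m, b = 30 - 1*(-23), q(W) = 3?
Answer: -5318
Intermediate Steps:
b = 53 (b = 30 + 23 = 53)
g(m) = 53 + m
r = -124
K(H) = (3 + H)² (K(H) = (H + 3)² = (3 + H)²)
M = 9252
(g(18) - K(r)) + M = ((53 + 18) - (3 - 124)²) + 9252 = (71 - 1*(-121)²) + 9252 = (71 - 1*14641) + 9252 = (71 - 14641) + 9252 = -14570 + 9252 = -5318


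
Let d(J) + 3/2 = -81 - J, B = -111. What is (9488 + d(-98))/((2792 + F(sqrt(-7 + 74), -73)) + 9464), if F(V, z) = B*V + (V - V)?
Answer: 116474896/149384029 + 2109777*sqrt(67)/298768058 ≈ 0.83750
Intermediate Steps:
d(J) = -165/2 - J (d(J) = -3/2 + (-81 - J) = -165/2 - J)
F(V, z) = -111*V (F(V, z) = -111*V + (V - V) = -111*V + 0 = -111*V)
(9488 + d(-98))/((2792 + F(sqrt(-7 + 74), -73)) + 9464) = (9488 + (-165/2 - 1*(-98)))/((2792 - 111*sqrt(-7 + 74)) + 9464) = (9488 + (-165/2 + 98))/((2792 - 111*sqrt(67)) + 9464) = (9488 + 31/2)/(12256 - 111*sqrt(67)) = 19007/(2*(12256 - 111*sqrt(67)))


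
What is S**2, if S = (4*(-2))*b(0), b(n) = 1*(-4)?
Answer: 1024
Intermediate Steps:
b(n) = -4
S = 32 (S = (4*(-2))*(-4) = -8*(-4) = 32)
S**2 = 32**2 = 1024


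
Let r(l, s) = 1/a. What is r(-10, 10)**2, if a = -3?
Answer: 1/9 ≈ 0.11111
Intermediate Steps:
r(l, s) = -1/3 (r(l, s) = 1/(-3) = -1/3)
r(-10, 10)**2 = (-1/3)**2 = 1/9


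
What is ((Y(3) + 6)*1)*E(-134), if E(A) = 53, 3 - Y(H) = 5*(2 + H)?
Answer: -848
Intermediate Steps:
Y(H) = -7 - 5*H (Y(H) = 3 - 5*(2 + H) = 3 - (10 + 5*H) = 3 + (-10 - 5*H) = -7 - 5*H)
((Y(3) + 6)*1)*E(-134) = (((-7 - 5*3) + 6)*1)*53 = (((-7 - 15) + 6)*1)*53 = ((-22 + 6)*1)*53 = -16*1*53 = -16*53 = -848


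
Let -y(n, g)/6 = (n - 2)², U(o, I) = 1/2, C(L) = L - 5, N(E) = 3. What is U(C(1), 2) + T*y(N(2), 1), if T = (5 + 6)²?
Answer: -1451/2 ≈ -725.50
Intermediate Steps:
C(L) = -5 + L
U(o, I) = ½
T = 121 (T = 11² = 121)
y(n, g) = -6*(-2 + n)² (y(n, g) = -6*(n - 2)² = -6*(-2 + n)²)
U(C(1), 2) + T*y(N(2), 1) = ½ + 121*(-6*(-2 + 3)²) = ½ + 121*(-6*1²) = ½ + 121*(-6*1) = ½ + 121*(-6) = ½ - 726 = -1451/2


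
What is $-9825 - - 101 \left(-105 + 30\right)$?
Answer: $-17400$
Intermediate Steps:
$-9825 - - 101 \left(-105 + 30\right) = -9825 - \left(-101\right) \left(-75\right) = -9825 - 7575 = -17400$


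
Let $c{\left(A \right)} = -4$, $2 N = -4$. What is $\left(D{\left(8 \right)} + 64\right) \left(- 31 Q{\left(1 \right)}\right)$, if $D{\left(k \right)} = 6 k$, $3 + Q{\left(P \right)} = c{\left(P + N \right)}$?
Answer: $24304$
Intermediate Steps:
$N = -2$ ($N = \frac{1}{2} \left(-4\right) = -2$)
$Q{\left(P \right)} = -7$ ($Q{\left(P \right)} = -3 - 4 = -7$)
$\left(D{\left(8 \right)} + 64\right) \left(- 31 Q{\left(1 \right)}\right) = \left(6 \cdot 8 + 64\right) \left(\left(-31\right) \left(-7\right)\right) = \left(48 + 64\right) 217 = 112 \cdot 217 = 24304$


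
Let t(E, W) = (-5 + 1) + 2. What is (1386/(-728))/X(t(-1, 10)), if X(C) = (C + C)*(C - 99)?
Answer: -99/21008 ≈ -0.0047125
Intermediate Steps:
t(E, W) = -2 (t(E, W) = -4 + 2 = -2)
X(C) = 2*C*(-99 + C) (X(C) = (2*C)*(-99 + C) = 2*C*(-99 + C))
(1386/(-728))/X(t(-1, 10)) = (1386/(-728))/((2*(-2)*(-99 - 2))) = (1386*(-1/728))/((2*(-2)*(-101))) = -99/52/404 = -99/52*1/404 = -99/21008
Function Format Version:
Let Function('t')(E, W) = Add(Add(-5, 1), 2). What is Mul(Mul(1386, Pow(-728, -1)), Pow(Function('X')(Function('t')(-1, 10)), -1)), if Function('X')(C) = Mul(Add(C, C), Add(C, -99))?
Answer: Rational(-99, 21008) ≈ -0.0047125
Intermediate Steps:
Function('t')(E, W) = -2 (Function('t')(E, W) = Add(-4, 2) = -2)
Function('X')(C) = Mul(2, C, Add(-99, C)) (Function('X')(C) = Mul(Mul(2, C), Add(-99, C)) = Mul(2, C, Add(-99, C)))
Mul(Mul(1386, Pow(-728, -1)), Pow(Function('X')(Function('t')(-1, 10)), -1)) = Mul(Mul(1386, Pow(-728, -1)), Pow(Mul(2, -2, Add(-99, -2)), -1)) = Mul(Mul(1386, Rational(-1, 728)), Pow(Mul(2, -2, -101), -1)) = Mul(Rational(-99, 52), Pow(404, -1)) = Mul(Rational(-99, 52), Rational(1, 404)) = Rational(-99, 21008)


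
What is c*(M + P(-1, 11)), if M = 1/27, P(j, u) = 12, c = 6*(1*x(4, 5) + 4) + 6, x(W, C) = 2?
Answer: 4550/9 ≈ 505.56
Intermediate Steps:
c = 42 (c = 6*(1*2 + 4) + 6 = 6*(2 + 4) + 6 = 6*6 + 6 = 36 + 6 = 42)
M = 1/27 ≈ 0.037037
c*(M + P(-1, 11)) = 42*(1/27 + 12) = 42*(325/27) = 4550/9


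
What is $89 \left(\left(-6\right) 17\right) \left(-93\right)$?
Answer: $844254$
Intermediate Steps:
$89 \left(\left(-6\right) 17\right) \left(-93\right) = 89 \left(-102\right) \left(-93\right) = \left(-9078\right) \left(-93\right) = 844254$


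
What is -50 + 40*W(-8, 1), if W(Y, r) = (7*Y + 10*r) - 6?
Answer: -2130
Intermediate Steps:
W(Y, r) = -6 + 7*Y + 10*r
-50 + 40*W(-8, 1) = -50 + 40*(-6 + 7*(-8) + 10*1) = -50 + 40*(-6 - 56 + 10) = -50 + 40*(-52) = -50 - 2080 = -2130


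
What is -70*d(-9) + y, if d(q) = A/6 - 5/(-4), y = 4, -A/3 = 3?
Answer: 43/2 ≈ 21.500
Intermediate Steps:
A = -9 (A = -3*3 = -9)
d(q) = -¼ (d(q) = -9/6 - 5/(-4) = -9*⅙ - 5*(-¼) = -3/2 + 5/4 = -¼)
-70*d(-9) + y = -70*(-¼) + 4 = 35/2 + 4 = 43/2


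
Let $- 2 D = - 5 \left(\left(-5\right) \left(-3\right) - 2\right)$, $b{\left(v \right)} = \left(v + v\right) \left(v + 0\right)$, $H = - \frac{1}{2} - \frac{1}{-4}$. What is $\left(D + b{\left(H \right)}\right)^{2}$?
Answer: $\frac{68121}{64} \approx 1064.4$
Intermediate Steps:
$H = - \frac{1}{4}$ ($H = \left(-1\right) \frac{1}{2} - - \frac{1}{4} = - \frac{1}{2} + \frac{1}{4} = - \frac{1}{4} \approx -0.25$)
$b{\left(v \right)} = 2 v^{2}$ ($b{\left(v \right)} = 2 v v = 2 v^{2}$)
$D = \frac{65}{2}$ ($D = - \frac{\left(-5\right) \left(\left(-5\right) \left(-3\right) - 2\right)}{2} = - \frac{\left(-5\right) \left(15 - 2\right)}{2} = - \frac{\left(-5\right) 13}{2} = \left(- \frac{1}{2}\right) \left(-65\right) = \frac{65}{2} \approx 32.5$)
$\left(D + b{\left(H \right)}\right)^{2} = \left(\frac{65}{2} + 2 \left(- \frac{1}{4}\right)^{2}\right)^{2} = \left(\frac{65}{2} + 2 \cdot \frac{1}{16}\right)^{2} = \left(\frac{65}{2} + \frac{1}{8}\right)^{2} = \left(\frac{261}{8}\right)^{2} = \frac{68121}{64}$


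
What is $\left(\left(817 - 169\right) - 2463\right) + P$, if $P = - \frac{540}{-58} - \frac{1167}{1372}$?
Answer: $- \frac{71878623}{39788} \approx -1806.5$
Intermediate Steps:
$P = \frac{336597}{39788}$ ($P = \left(-540\right) \left(- \frac{1}{58}\right) - \frac{1167}{1372} = \frac{270}{29} - \frac{1167}{1372} = \frac{336597}{39788} \approx 8.4598$)
$\left(\left(817 - 169\right) - 2463\right) + P = \left(\left(817 - 169\right) - 2463\right) + \frac{336597}{39788} = \left(648 - 2463\right) + \frac{336597}{39788} = -1815 + \frac{336597}{39788} = - \frac{71878623}{39788}$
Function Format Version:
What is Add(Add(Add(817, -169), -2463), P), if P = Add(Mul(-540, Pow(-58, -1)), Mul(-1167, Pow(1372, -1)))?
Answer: Rational(-71878623, 39788) ≈ -1806.5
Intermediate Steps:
P = Rational(336597, 39788) (P = Add(Mul(-540, Rational(-1, 58)), Mul(-1167, Rational(1, 1372))) = Add(Rational(270, 29), Rational(-1167, 1372)) = Rational(336597, 39788) ≈ 8.4598)
Add(Add(Add(817, -169), -2463), P) = Add(Add(Add(817, -169), -2463), Rational(336597, 39788)) = Add(Add(648, -2463), Rational(336597, 39788)) = Add(-1815, Rational(336597, 39788)) = Rational(-71878623, 39788)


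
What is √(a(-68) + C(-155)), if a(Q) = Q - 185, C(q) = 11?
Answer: 11*I*√2 ≈ 15.556*I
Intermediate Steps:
a(Q) = -185 + Q
√(a(-68) + C(-155)) = √((-185 - 68) + 11) = √(-253 + 11) = √(-242) = 11*I*√2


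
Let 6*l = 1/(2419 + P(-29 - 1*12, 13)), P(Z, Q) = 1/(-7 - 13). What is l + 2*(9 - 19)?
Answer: -2902730/145137 ≈ -20.000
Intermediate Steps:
P(Z, Q) = -1/20 (P(Z, Q) = 1/(-20) = -1/20)
l = 10/145137 (l = 1/(6*(2419 - 1/20)) = 1/(6*(48379/20)) = (1/6)*(20/48379) = 10/145137 ≈ 6.8900e-5)
l + 2*(9 - 19) = 10/145137 + 2*(9 - 19) = 10/145137 + 2*(-10) = 10/145137 - 20 = -2902730/145137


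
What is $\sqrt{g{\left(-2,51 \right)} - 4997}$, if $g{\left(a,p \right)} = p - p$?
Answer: $i \sqrt{4997} \approx 70.689 i$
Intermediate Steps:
$g{\left(a,p \right)} = 0$
$\sqrt{g{\left(-2,51 \right)} - 4997} = \sqrt{0 - 4997} = \sqrt{-4997} = i \sqrt{4997}$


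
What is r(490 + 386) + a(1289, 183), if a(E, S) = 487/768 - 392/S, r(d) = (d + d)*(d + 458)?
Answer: 109491575819/46848 ≈ 2.3372e+6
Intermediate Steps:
r(d) = 2*d*(458 + d) (r(d) = (2*d)*(458 + d) = 2*d*(458 + d))
a(E, S) = 487/768 - 392/S (a(E, S) = 487*(1/768) - 392/S = 487/768 - 392/S)
r(490 + 386) + a(1289, 183) = 2*(490 + 386)*(458 + (490 + 386)) + (487/768 - 392/183) = 2*876*(458 + 876) + (487/768 - 392*1/183) = 2*876*1334 + (487/768 - 392/183) = 2337168 - 70645/46848 = 109491575819/46848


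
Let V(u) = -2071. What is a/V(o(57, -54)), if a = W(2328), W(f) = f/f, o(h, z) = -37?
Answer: -1/2071 ≈ -0.00048286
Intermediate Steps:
W(f) = 1
a = 1
a/V(o(57, -54)) = 1/(-2071) = 1*(-1/2071) = -1/2071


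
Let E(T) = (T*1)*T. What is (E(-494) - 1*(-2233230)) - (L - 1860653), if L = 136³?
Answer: 1822463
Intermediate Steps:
L = 2515456
E(T) = T² (E(T) = T*T = T²)
(E(-494) - 1*(-2233230)) - (L - 1860653) = ((-494)² - 1*(-2233230)) - (2515456 - 1860653) = (244036 + 2233230) - 1*654803 = 2477266 - 654803 = 1822463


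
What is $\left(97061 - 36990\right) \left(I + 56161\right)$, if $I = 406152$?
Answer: $27771604223$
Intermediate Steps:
$\left(97061 - 36990\right) \left(I + 56161\right) = \left(97061 - 36990\right) \left(406152 + 56161\right) = 60071 \cdot 462313 = 27771604223$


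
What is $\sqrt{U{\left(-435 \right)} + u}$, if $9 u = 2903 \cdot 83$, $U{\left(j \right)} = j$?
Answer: $\frac{\sqrt{237034}}{3} \approx 162.29$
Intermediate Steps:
$u = \frac{240949}{9}$ ($u = \frac{2903 \cdot 83}{9} = \frac{1}{9} \cdot 240949 = \frac{240949}{9} \approx 26772.0$)
$\sqrt{U{\left(-435 \right)} + u} = \sqrt{-435 + \frac{240949}{9}} = \sqrt{\frac{237034}{9}} = \frac{\sqrt{237034}}{3}$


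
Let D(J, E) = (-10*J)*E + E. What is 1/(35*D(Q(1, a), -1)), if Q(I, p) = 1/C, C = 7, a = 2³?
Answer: 1/15 ≈ 0.066667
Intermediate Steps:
a = 8
Q(I, p) = ⅐ (Q(I, p) = 1/7 = ⅐)
D(J, E) = E - 10*E*J (D(J, E) = -10*E*J + E = E - 10*E*J)
1/(35*D(Q(1, a), -1)) = 1/(35*(-(1 - 10*⅐))) = 1/(35*(-(1 - 10/7))) = 1/(35*(-1*(-3/7))) = 1/(35*(3/7)) = 1/15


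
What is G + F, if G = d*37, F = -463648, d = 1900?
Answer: -393348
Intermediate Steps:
G = 70300 (G = 1900*37 = 70300)
G + F = 70300 - 463648 = -393348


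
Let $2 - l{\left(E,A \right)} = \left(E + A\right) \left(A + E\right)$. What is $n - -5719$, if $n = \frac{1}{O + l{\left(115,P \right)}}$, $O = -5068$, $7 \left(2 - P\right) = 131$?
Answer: $\frac{4126704533}{721578} \approx 5719.0$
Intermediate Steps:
$P = - \frac{117}{7}$ ($P = 2 - \frac{131}{7} = - \frac{117}{7} \approx -16.714$)
$l{\left(E,A \right)} = 2 - \left(A + E\right)^{2}$ ($l{\left(E,A \right)} = 2 - \left(E + A\right) \left(A + E\right) = 2 - \left(A + E\right) \left(A + E\right) = 2 - \left(A + E\right)^{2}$)
$n = - \frac{49}{721578}$ ($n = \frac{1}{-5068 + \left(2 - \left(- \frac{117}{7} + 115\right)^{2}\right)} = \frac{1}{-5068 + \left(2 - \left(\frac{688}{7}\right)^{2}\right)} = \frac{1}{-5068 + \left(2 - \frac{473344}{49}\right)} = \frac{1}{-5068 - \frac{473246}{49}} = \frac{1}{- \frac{721578}{49}} = - \frac{49}{721578} \approx -6.7907 \cdot 10^{-5}$)
$n - -5719 = - \frac{49}{721578} - -5719 = - \frac{49}{721578} + 5719 = \frac{4126704533}{721578}$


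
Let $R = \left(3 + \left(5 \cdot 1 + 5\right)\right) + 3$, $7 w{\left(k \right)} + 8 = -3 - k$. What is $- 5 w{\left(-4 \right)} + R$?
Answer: $21$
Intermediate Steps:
$w{\left(k \right)} = - \frac{11}{7} - \frac{k}{7}$ ($w{\left(k \right)} = - \frac{8}{7} + \frac{-3 - k}{7} = - \frac{8}{7} - \left(\frac{3}{7} + \frac{k}{7}\right) = - \frac{11}{7} - \frac{k}{7}$)
$R = 16$ ($R = \left(3 + \left(5 + 5\right)\right) + 3 = \left(3 + 10\right) + 3 = 13 + 3 = 16$)
$- 5 w{\left(-4 \right)} + R = - 5 \left(- \frac{11}{7} - - \frac{4}{7}\right) + 16 = - 5 \left(- \frac{11}{7} + \frac{4}{7}\right) + 16 = \left(-5\right) \left(-1\right) + 16 = 5 + 16 = 21$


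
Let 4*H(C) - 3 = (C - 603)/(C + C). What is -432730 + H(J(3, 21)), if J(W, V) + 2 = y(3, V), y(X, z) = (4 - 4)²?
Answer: -6923063/16 ≈ -4.3269e+5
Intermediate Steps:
y(X, z) = 0 (y(X, z) = 0² = 0)
J(W, V) = -2 (J(W, V) = -2 + 0 = -2)
H(C) = ¾ + (-603 + C)/(8*C) (H(C) = ¾ + ((C - 603)/(C + C))/4 = ¾ + ((-603 + C)/((2*C)))/4 = ¾ + ((-603 + C)*(1/(2*C)))/4 = ¾ + ((-603 + C)/(2*C))/4 = ¾ + (-603 + C)/(8*C))
-432730 + H(J(3, 21)) = -432730 + (⅛)*(-603 + 7*(-2))/(-2) = -432730 + (⅛)*(-½)*(-603 - 14) = -432730 + (⅛)*(-½)*(-617) = -432730 + 617/16 = -6923063/16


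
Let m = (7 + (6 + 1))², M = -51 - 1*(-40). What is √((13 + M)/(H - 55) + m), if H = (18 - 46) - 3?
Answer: 53*√129/43 ≈ 13.999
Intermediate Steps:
M = -11 (M = -51 + 40 = -11)
H = -31 (H = -28 - 3 = -31)
m = 196 (m = (7 + 7)² = 14² = 196)
√((13 + M)/(H - 55) + m) = √((13 - 11)/(-31 - 55) + 196) = √(2/(-86) + 196) = √(2*(-1/86) + 196) = √(-1/43 + 196) = √(8427/43) = 53*√129/43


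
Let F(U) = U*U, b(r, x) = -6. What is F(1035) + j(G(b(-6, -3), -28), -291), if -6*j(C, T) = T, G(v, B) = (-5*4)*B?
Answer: 2142547/2 ≈ 1.0713e+6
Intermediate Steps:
G(v, B) = -20*B
j(C, T) = -T/6
F(U) = U²
F(1035) + j(G(b(-6, -3), -28), -291) = 1035² - ⅙*(-291) = 1071225 + 97/2 = 2142547/2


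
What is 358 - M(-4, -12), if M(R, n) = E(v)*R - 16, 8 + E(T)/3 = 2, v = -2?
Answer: 302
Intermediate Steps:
E(T) = -18 (E(T) = -24 + 3*2 = -24 + 6 = -18)
M(R, n) = -16 - 18*R (M(R, n) = -18*R - 16 = -16 - 18*R)
358 - M(-4, -12) = 358 - (-16 - 18*(-4)) = 358 - (-16 + 72) = 358 - 1*56 = 358 - 56 = 302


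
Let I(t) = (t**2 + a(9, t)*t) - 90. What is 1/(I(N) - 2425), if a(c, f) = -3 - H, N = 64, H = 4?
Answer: 1/1133 ≈ 0.00088261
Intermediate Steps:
a(c, f) = -7 (a(c, f) = -3 - 1*4 = -3 - 4 = -7)
I(t) = -90 + t**2 - 7*t (I(t) = (t**2 - 7*t) - 90 = -90 + t**2 - 7*t)
1/(I(N) - 2425) = 1/((-90 + 64**2 - 7*64) - 2425) = 1/((-90 + 4096 - 448) - 2425) = 1/(3558 - 2425) = 1/1133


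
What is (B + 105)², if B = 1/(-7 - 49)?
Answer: 34562641/3136 ≈ 11021.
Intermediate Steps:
B = -1/56 (B = 1/(-56) = -1/56 ≈ -0.017857)
(B + 105)² = (-1/56 + 105)² = (5879/56)² = 34562641/3136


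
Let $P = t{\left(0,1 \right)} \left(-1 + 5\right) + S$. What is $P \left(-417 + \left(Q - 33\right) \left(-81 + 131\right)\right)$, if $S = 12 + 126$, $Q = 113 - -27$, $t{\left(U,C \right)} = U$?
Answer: $680754$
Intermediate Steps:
$Q = 140$ ($Q = 113 + 27 = 140$)
$S = 138$
$P = 138$ ($P = 0 \left(-1 + 5\right) + 138 = 0 \cdot 4 + 138 = 0 + 138 = 138$)
$P \left(-417 + \left(Q - 33\right) \left(-81 + 131\right)\right) = 138 \left(-417 + \left(140 - 33\right) \left(-81 + 131\right)\right) = 138 \left(-417 + 107 \cdot 50\right) = 138 \left(-417 + 5350\right) = 138 \cdot 4933 = 680754$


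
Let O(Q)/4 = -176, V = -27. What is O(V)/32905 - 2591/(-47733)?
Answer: 51652823/1570654365 ≈ 0.032886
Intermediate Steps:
O(Q) = -704 (O(Q) = 4*(-176) = -704)
O(V)/32905 - 2591/(-47733) = -704/32905 - 2591/(-47733) = -704*1/32905 - 2591*(-1/47733) = -704/32905 + 2591/47733 = 51652823/1570654365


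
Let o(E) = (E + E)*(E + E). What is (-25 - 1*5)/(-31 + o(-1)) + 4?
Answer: 46/9 ≈ 5.1111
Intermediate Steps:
o(E) = 4*E² (o(E) = (2*E)*(2*E) = 4*E²)
(-25 - 1*5)/(-31 + o(-1)) + 4 = (-25 - 1*5)/(-31 + 4*(-1)²) + 4 = (-25 - 5)/(-31 + 4*1) + 4 = -30/(-31 + 4) + 4 = -30/(-27) + 4 = -30*(-1/27) + 4 = 10/9 + 4 = 46/9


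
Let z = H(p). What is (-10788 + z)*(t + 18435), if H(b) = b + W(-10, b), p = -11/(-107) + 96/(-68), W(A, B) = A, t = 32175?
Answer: -994179955230/1819 ≈ -5.4655e+8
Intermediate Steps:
p = -2381/1819 (p = -11*(-1/107) + 96*(-1/68) = 11/107 - 24/17 = -2381/1819 ≈ -1.3090)
H(b) = -10 + b (H(b) = b - 10 = -10 + b)
z = -20571/1819 (z = -10 - 2381/1819 = -20571/1819 ≈ -11.309)
(-10788 + z)*(t + 18435) = (-10788 - 20571/1819)*(32175 + 18435) = -19643943/1819*50610 = -994179955230/1819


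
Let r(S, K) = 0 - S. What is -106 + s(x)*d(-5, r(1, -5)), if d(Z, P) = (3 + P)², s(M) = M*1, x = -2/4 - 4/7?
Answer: -772/7 ≈ -110.29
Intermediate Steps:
x = -15/14 (x = -2*¼ - 4*⅐ = -½ - 4/7 = -15/14 ≈ -1.0714)
s(M) = M
r(S, K) = -S
-106 + s(x)*d(-5, r(1, -5)) = -106 - 15*(3 - 1*1)²/14 = -106 - 15*(3 - 1)²/14 = -106 - 15/14*2² = -106 - 15/14*4 = -106 - 30/7 = -772/7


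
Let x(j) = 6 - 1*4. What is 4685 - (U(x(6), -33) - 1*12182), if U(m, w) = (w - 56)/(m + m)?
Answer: 67557/4 ≈ 16889.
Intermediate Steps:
x(j) = 2 (x(j) = 6 - 4 = 2)
U(m, w) = (-56 + w)/(2*m) (U(m, w) = (-56 + w)/((2*m)) = (-56 + w)*(1/(2*m)) = (-56 + w)/(2*m))
4685 - (U(x(6), -33) - 1*12182) = 4685 - ((½)*(-56 - 33)/2 - 1*12182) = 4685 - ((½)*(½)*(-89) - 12182) = 4685 - (-89/4 - 12182) = 4685 - 1*(-48817/4) = 4685 + 48817/4 = 67557/4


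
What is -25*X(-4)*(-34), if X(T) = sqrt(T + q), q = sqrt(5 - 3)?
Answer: 850*sqrt(-4 + sqrt(2)) ≈ 1366.8*I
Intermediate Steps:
q = sqrt(2) ≈ 1.4142
X(T) = sqrt(T + sqrt(2))
-25*X(-4)*(-34) = -25*sqrt(-4 + sqrt(2))*(-34) = 850*sqrt(-4 + sqrt(2))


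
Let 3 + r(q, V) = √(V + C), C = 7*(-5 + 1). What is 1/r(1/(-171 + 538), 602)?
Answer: 3/565 + √574/565 ≈ 0.047714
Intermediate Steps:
C = -28 (C = 7*(-4) = -28)
r(q, V) = -3 + √(-28 + V) (r(q, V) = -3 + √(V - 28) = -3 + √(-28 + V))
1/r(1/(-171 + 538), 602) = 1/(-3 + √(-28 + 602)) = 1/(-3 + √574)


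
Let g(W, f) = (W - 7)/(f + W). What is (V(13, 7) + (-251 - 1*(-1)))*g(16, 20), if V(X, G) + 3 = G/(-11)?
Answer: -1395/22 ≈ -63.409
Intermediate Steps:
g(W, f) = (-7 + W)/(W + f)
V(X, G) = -3 - G/11 (V(X, G) = -3 + G/(-11) = -3 + G*(-1/11) = -3 - G/11)
(V(13, 7) + (-251 - 1*(-1)))*g(16, 20) = ((-3 - 1/11*7) + (-251 - 1*(-1)))*((-7 + 16)/(16 + 20)) = ((-3 - 7/11) + (-251 + 1))*(9/36) = (-40/11 - 250)*((1/36)*9) = -2790/11*1/4 = -1395/22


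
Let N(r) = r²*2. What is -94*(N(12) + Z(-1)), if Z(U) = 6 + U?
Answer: -27542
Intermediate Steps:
N(r) = 2*r²
-94*(N(12) + Z(-1)) = -94*(2*12² + (6 - 1)) = -94*(2*144 + 5) = -94*(288 + 5) = -94*293 = -27542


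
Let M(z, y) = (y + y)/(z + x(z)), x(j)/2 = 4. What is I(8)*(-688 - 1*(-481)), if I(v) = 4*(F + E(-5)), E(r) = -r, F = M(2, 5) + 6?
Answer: -9936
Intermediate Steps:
x(j) = 8 (x(j) = 2*4 = 8)
M(z, y) = 2*y/(8 + z) (M(z, y) = (y + y)/(z + 8) = (2*y)/(8 + z) = 2*y/(8 + z))
F = 7 (F = 2*5/(8 + 2) + 6 = 2*5/10 + 6 = 2*5*(⅒) + 6 = 1 + 6 = 7)
I(v) = 48 (I(v) = 4*(7 - 1*(-5)) = 4*(7 + 5) = 4*12 = 48)
I(8)*(-688 - 1*(-481)) = 48*(-688 - 1*(-481)) = 48*(-688 + 481) = 48*(-207) = -9936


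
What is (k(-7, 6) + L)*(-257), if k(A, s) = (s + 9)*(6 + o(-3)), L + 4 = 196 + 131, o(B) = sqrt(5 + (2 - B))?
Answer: -106141 - 3855*sqrt(10) ≈ -1.1833e+5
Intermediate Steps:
o(B) = sqrt(7 - B)
L = 323 (L = -4 + (196 + 131) = -4 + 327 = 323)
k(A, s) = (6 + sqrt(10))*(9 + s) (k(A, s) = (s + 9)*(6 + sqrt(7 - 1*(-3))) = (9 + s)*(6 + sqrt(7 + 3)) = (9 + s)*(6 + sqrt(10)) = (6 + sqrt(10))*(9 + s))
(k(-7, 6) + L)*(-257) = ((54 + 6*6 + 9*sqrt(10) + 6*sqrt(10)) + 323)*(-257) = ((54 + 36 + 9*sqrt(10) + 6*sqrt(10)) + 323)*(-257) = ((90 + 15*sqrt(10)) + 323)*(-257) = (413 + 15*sqrt(10))*(-257) = -106141 - 3855*sqrt(10)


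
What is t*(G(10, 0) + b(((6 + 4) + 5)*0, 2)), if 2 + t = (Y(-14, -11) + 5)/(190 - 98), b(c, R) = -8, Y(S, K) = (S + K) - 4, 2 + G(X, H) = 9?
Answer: 52/23 ≈ 2.2609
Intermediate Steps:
G(X, H) = 7 (G(X, H) = -2 + 9 = 7)
Y(S, K) = -4 + K + S (Y(S, K) = (K + S) - 4 = -4 + K + S)
t = -52/23 (t = -2 + ((-4 - 11 - 14) + 5)/(190 - 98) = -2 + (-29 + 5)/92 = -2 - 24*1/92 = -2 - 6/23 = -52/23 ≈ -2.2609)
t*(G(10, 0) + b(((6 + 4) + 5)*0, 2)) = -52*(7 - 8)/23 = -52/23*(-1) = 52/23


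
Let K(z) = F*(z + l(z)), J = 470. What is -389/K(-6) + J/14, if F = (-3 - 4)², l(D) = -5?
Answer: 18484/539 ≈ 34.293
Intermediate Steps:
F = 49 (F = (-7)² = 49)
K(z) = -245 + 49*z (K(z) = 49*(z - 5) = 49*(-5 + z) = -245 + 49*z)
-389/K(-6) + J/14 = -389/(-245 + 49*(-6)) + 470/14 = -389/(-245 - 294) + 470*(1/14) = -389/(-539) + 235/7 = -389*(-1/539) + 235/7 = 389/539 + 235/7 = 18484/539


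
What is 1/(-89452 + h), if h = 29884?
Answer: -1/59568 ≈ -1.6788e-5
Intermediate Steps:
1/(-89452 + h) = 1/(-89452 + 29884) = 1/(-59568) = -1/59568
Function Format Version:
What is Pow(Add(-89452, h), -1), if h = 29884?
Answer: Rational(-1, 59568) ≈ -1.6788e-5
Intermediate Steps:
Pow(Add(-89452, h), -1) = Pow(Add(-89452, 29884), -1) = Pow(-59568, -1) = Rational(-1, 59568)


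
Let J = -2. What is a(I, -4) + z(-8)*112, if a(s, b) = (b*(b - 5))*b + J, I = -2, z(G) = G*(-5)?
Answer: 4334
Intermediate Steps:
z(G) = -5*G
a(s, b) = -2 + b²*(-5 + b) (a(s, b) = (b*(b - 5))*b - 2 = (b*(-5 + b))*b - 2 = b²*(-5 + b) - 2 = -2 + b²*(-5 + b))
a(I, -4) + z(-8)*112 = (-2 + (-4)³ - 5*(-4)²) - 5*(-8)*112 = (-2 - 64 - 5*16) + 40*112 = (-2 - 64 - 80) + 4480 = -146 + 4480 = 4334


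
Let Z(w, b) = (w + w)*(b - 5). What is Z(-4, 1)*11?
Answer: 352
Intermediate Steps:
Z(w, b) = 2*w*(-5 + b) (Z(w, b) = (2*w)*(-5 + b) = 2*w*(-5 + b))
Z(-4, 1)*11 = (2*(-4)*(-5 + 1))*11 = (2*(-4)*(-4))*11 = 32*11 = 352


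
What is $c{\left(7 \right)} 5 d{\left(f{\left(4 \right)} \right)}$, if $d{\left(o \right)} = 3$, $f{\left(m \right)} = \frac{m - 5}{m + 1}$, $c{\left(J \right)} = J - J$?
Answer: $0$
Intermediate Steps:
$c{\left(J \right)} = 0$
$f{\left(m \right)} = \frac{-5 + m}{1 + m}$
$c{\left(7 \right)} 5 d{\left(f{\left(4 \right)} \right)} = 0 \cdot 5 \cdot 3 = 0 \cdot 3 = 0$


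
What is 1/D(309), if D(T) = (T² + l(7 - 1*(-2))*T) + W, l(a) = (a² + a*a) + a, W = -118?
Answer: 1/148202 ≈ 6.7475e-6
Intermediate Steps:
l(a) = a + 2*a² (l(a) = (a² + a²) + a = 2*a² + a = a + 2*a²)
D(T) = -118 + T² + 171*T (D(T) = (T² + ((7 - 1*(-2))*(1 + 2*(7 - 1*(-2))))*T) - 118 = (T² + ((7 + 2)*(1 + 2*(7 + 2)))*T) - 118 = (T² + (9*(1 + 2*9))*T) - 118 = (T² + (9*(1 + 18))*T) - 118 = (T² + (9*19)*T) - 118 = (T² + 171*T) - 118 = -118 + T² + 171*T)
1/D(309) = 1/(-118 + 309² + 171*309) = 1/(-118 + 95481 + 52839) = 1/148202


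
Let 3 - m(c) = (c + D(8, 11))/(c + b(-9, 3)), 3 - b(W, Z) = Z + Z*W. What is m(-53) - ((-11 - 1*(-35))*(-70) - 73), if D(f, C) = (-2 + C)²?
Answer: 22842/13 ≈ 1757.1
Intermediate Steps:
b(W, Z) = 3 - Z - W*Z (b(W, Z) = 3 - (Z + Z*W) = 3 - (Z + W*Z) = 3 + (-Z - W*Z) = 3 - Z - W*Z)
m(c) = 3 - (81 + c)/(27 + c) (m(c) = 3 - (c + (-2 + 11)²)/(c + (3 - 1*3 - 1*(-9)*3)) = 3 - (c + 9²)/(c + (3 - 3 + 27)) = 3 - (c + 81)/(c + 27) = 3 - (81 + c)/(27 + c))
m(-53) - ((-11 - 1*(-35))*(-70) - 73) = 2*(-53)/(27 - 53) - ((-11 - 1*(-35))*(-70) - 73) = 2*(-53)/(-26) - ((-11 + 35)*(-70) - 73) = 2*(-53)*(-1/26) - (24*(-70) - 73) = 53/13 - (-1680 - 73) = 53/13 - 1*(-1753) = 53/13 + 1753 = 22842/13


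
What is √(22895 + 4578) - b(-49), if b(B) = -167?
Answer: 167 + √27473 ≈ 332.75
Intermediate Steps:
√(22895 + 4578) - b(-49) = √(22895 + 4578) - 1*(-167) = √27473 + 167 = 167 + √27473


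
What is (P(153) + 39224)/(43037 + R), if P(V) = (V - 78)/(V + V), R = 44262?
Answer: 4000873/8904498 ≈ 0.44931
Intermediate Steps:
P(V) = (-78 + V)/(2*V) (P(V) = (-78 + V)/((2*V)) = (-78 + V)*(1/(2*V)) = (-78 + V)/(2*V))
(P(153) + 39224)/(43037 + R) = ((½)*(-78 + 153)/153 + 39224)/(43037 + 44262) = ((½)*(1/153)*75 + 39224)/87299 = (25/102 + 39224)*(1/87299) = (4000873/102)*(1/87299) = 4000873/8904498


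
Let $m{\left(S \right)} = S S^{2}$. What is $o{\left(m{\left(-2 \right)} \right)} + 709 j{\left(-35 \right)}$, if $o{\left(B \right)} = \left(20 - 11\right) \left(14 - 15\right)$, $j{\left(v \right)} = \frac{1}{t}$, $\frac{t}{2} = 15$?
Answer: $\frac{439}{30} \approx 14.633$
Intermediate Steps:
$t = 30$ ($t = 2 \cdot 15 = 30$)
$m{\left(S \right)} = S^{3}$
$j{\left(v \right)} = \frac{1}{30}$
$o{\left(B \right)} = -9$ ($o{\left(B \right)} = 9 \left(-1\right) = -9$)
$o{\left(m{\left(-2 \right)} \right)} + 709 j{\left(-35 \right)} = -9 + 709 \cdot \frac{1}{30} = -9 + \frac{709}{30} = \frac{439}{30}$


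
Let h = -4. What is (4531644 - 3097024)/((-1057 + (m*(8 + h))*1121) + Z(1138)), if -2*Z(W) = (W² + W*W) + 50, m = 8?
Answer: -717310/630127 ≈ -1.1384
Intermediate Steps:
Z(W) = -25 - W² (Z(W) = -((W² + W*W) + 50)/2 = -((W² + W²) + 50)/2 = -(2*W² + 50)/2 = -(50 + 2*W²)/2 = -25 - W²)
(4531644 - 3097024)/((-1057 + (m*(8 + h))*1121) + Z(1138)) = (4531644 - 3097024)/((-1057 + (8*(8 - 4))*1121) + (-25 - 1*1138²)) = 1434620/((-1057 + (8*4)*1121) + (-25 - 1*1295044)) = 1434620/((-1057 + 32*1121) + (-25 - 1295044)) = 1434620/((-1057 + 35872) - 1295069) = 1434620/(34815 - 1295069) = 1434620/(-1260254) = 1434620*(-1/1260254) = -717310/630127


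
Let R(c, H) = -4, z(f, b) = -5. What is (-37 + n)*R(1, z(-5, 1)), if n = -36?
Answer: 292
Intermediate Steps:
(-37 + n)*R(1, z(-5, 1)) = (-37 - 36)*(-4) = -73*(-4) = 292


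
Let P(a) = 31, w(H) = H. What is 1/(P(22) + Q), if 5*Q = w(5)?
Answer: 1/32 ≈ 0.031250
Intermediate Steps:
Q = 1 (Q = (1/5)*5 = 1)
1/(P(22) + Q) = 1/(31 + 1) = 1/32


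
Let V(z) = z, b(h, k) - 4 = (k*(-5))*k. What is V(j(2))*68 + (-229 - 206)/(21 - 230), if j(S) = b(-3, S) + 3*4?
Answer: -56413/209 ≈ -269.92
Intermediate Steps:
b(h, k) = 4 - 5*k² (b(h, k) = 4 + (k*(-5))*k = 4 + (-5*k)*k = 4 - 5*k²)
j(S) = 16 - 5*S² (j(S) = (4 - 5*S²) + 3*4 = (4 - 5*S²) + 12 = 16 - 5*S²)
V(j(2))*68 + (-229 - 206)/(21 - 230) = (16 - 5*2²)*68 + (-229 - 206)/(21 - 230) = (16 - 5*4)*68 - 435/(-209) = (16 - 20)*68 - 435*(-1/209) = -4*68 + 435/209 = -272 + 435/209 = -56413/209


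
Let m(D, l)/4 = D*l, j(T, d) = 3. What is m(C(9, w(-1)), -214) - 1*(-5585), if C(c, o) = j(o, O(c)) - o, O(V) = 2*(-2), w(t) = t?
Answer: 2161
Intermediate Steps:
O(V) = -4
C(c, o) = 3 - o
m(D, l) = 4*D*l (m(D, l) = 4*(D*l) = 4*D*l)
m(C(9, w(-1)), -214) - 1*(-5585) = 4*(3 - 1*(-1))*(-214) - 1*(-5585) = 4*(3 + 1)*(-214) + 5585 = 4*4*(-214) + 5585 = -3424 + 5585 = 2161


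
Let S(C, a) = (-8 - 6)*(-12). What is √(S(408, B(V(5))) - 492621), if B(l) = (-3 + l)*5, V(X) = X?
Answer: 3*I*√54717 ≈ 701.75*I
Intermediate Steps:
B(l) = -15 + 5*l
S(C, a) = 168 (S(C, a) = -14*(-12) = 168)
√(S(408, B(V(5))) - 492621) = √(168 - 492621) = √(-492453) = 3*I*√54717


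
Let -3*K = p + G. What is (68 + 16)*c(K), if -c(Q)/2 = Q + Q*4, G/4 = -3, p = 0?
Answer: -3360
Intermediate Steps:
G = -12 (G = 4*(-3) = -12)
K = 4 (K = -(0 - 12)/3 = -⅓*(-12) = 4)
c(Q) = -10*Q (c(Q) = -2*(Q + Q*4) = -2*(Q + 4*Q) = -10*Q)
(68 + 16)*c(K) = (68 + 16)*(-10*4) = 84*(-40) = -3360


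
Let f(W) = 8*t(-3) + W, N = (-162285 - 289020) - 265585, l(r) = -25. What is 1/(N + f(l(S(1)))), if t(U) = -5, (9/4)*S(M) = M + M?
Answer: -1/716955 ≈ -1.3948e-6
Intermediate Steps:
S(M) = 8*M/9 (S(M) = 4*(M + M)/9 = 4*(2*M)/9 = 8*M/9)
N = -716890 (N = -451305 - 265585 = -716890)
f(W) = -40 + W (f(W) = 8*(-5) + W = -40 + W)
1/(N + f(l(S(1)))) = 1/(-716890 + (-40 - 25)) = 1/(-716890 - 65) = 1/(-716955) = -1/716955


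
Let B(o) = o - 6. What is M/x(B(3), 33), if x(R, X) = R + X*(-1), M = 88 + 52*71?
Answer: -105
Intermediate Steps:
M = 3780 (M = 88 + 3692 = 3780)
B(o) = -6 + o
x(R, X) = R - X
M/x(B(3), 33) = 3780/((-6 + 3) - 1*33) = 3780/(-3 - 33) = 3780/(-36) = 3780*(-1/36) = -105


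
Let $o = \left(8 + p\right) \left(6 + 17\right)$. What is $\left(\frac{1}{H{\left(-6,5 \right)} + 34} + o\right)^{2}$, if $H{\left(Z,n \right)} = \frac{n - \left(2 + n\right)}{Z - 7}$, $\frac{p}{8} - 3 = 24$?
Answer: $\frac{5232660825001}{197136} \approx 2.6543 \cdot 10^{7}$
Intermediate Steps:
$p = 216$ ($p = 24 + 8 \cdot 24 = 24 + 192 = 216$)
$H{\left(Z,n \right)} = - \frac{2}{-7 + Z}$
$o = 5152$ ($o = \left(8 + 216\right) \left(6 + 17\right) = 224 \cdot 23 = 5152$)
$\left(\frac{1}{H{\left(-6,5 \right)} + 34} + o\right)^{2} = \left(\frac{1}{- \frac{2}{-7 - 6} + 34} + 5152\right)^{2} = \left(\frac{1}{- \frac{2}{-13} + 34} + 5152\right)^{2} = \left(\frac{1}{\left(-2\right) \left(- \frac{1}{13}\right) + 34} + 5152\right)^{2} = \left(\frac{1}{\frac{2}{13} + 34} + 5152\right)^{2} = \left(\frac{1}{\frac{444}{13}} + 5152\right)^{2} = \left(\frac{13}{444} + 5152\right)^{2} = \left(\frac{2287501}{444}\right)^{2} = \frac{5232660825001}{197136}$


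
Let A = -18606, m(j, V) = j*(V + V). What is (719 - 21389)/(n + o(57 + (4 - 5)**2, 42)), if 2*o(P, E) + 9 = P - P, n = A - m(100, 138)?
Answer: 13780/30807 ≈ 0.44730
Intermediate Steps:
m(j, V) = 2*V*j (m(j, V) = j*(2*V) = 2*V*j)
n = -46206 (n = -18606 - 2*138*100 = -18606 - 1*27600 = -18606 - 27600 = -46206)
o(P, E) = -9/2 (o(P, E) = -9/2 + (P - P)/2 = -9/2 + (1/2)*0 = -9/2 + 0 = -9/2)
(719 - 21389)/(n + o(57 + (4 - 5)**2, 42)) = (719 - 21389)/(-46206 - 9/2) = -20670/(-92421/2) = -20670*(-2/92421) = 13780/30807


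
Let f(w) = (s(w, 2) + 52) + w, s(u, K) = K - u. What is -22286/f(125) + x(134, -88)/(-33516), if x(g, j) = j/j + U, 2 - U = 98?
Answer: -2184013/5292 ≈ -412.70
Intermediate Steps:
U = -96 (U = 2 - 1*98 = 2 - 98 = -96)
x(g, j) = -95 (x(g, j) = j/j - 96 = 1 - 96 = -95)
f(w) = 54 (f(w) = ((2 - w) + 52) + w = (54 - w) + w = 54)
-22286/f(125) + x(134, -88)/(-33516) = -22286/54 - 95/(-33516) = -22286*1/54 - 95*(-1/33516) = -11143/27 + 5/1764 = -2184013/5292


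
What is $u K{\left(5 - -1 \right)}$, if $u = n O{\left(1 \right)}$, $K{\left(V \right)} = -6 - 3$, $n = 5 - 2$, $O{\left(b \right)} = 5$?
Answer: $-135$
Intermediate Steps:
$n = 3$
$K{\left(V \right)} = -9$ ($K{\left(V \right)} = -6 - 3 = -9$)
$u = 15$ ($u = 3 \cdot 5 = 15$)
$u K{\left(5 - -1 \right)} = 15 \left(-9\right) = -135$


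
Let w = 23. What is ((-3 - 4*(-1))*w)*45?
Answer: 1035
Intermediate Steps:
((-3 - 4*(-1))*w)*45 = ((-3 - 4*(-1))*23)*45 = ((-3 + 4)*23)*45 = (1*23)*45 = 23*45 = 1035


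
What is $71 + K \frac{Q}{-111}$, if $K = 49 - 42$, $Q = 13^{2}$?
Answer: $\frac{6698}{111} \approx 60.342$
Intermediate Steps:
$Q = 169$
$K = 7$
$71 + K \frac{Q}{-111} = 71 + 7 \frac{169}{-111} = 71 + 7 \cdot 169 \left(- \frac{1}{111}\right) = 71 + 7 \left(- \frac{169}{111}\right) = 71 - \frac{1183}{111} = \frac{6698}{111}$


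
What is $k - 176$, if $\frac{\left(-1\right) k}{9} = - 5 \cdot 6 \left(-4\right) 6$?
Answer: $-6656$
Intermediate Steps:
$k = -6480$ ($k = - 9 \left(- 5 \cdot 6 \left(-4\right) 6\right) = - 9 \left(- 5 \left(\left(-24\right) 6\right)\right) = - 9 \left(\left(-5\right) \left(-144\right)\right) = \left(-9\right) 720 = -6480$)
$k - 176 = -6480 - 176 = -6656$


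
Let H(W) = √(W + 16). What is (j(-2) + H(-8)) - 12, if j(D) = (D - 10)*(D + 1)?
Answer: 2*√2 ≈ 2.8284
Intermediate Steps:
H(W) = √(16 + W)
j(D) = (1 + D)*(-10 + D) (j(D) = (-10 + D)*(1 + D) = (1 + D)*(-10 + D))
(j(-2) + H(-8)) - 12 = ((-10 + (-2)² - 9*(-2)) + √(16 - 8)) - 12 = ((-10 + 4 + 18) + √8) - 12 = (12 + 2*√2) - 12 = 2*√2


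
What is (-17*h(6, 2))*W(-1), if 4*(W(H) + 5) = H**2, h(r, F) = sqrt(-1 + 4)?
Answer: 323*sqrt(3)/4 ≈ 139.86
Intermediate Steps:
h(r, F) = sqrt(3)
W(H) = -5 + H**2/4
(-17*h(6, 2))*W(-1) = (-17*sqrt(3))*(-5 + (1/4)*(-1)**2) = (-17*sqrt(3))*(-5 + (1/4)*1) = (-17*sqrt(3))*(-5 + 1/4) = -17*sqrt(3)*(-19/4) = 323*sqrt(3)/4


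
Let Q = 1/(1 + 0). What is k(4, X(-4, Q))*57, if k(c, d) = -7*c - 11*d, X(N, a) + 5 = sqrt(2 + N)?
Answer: 1539 - 627*I*sqrt(2) ≈ 1539.0 - 886.71*I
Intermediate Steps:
Q = 1 (Q = 1/1 = 1)
X(N, a) = -5 + sqrt(2 + N)
k(c, d) = -11*d - 7*c
k(4, X(-4, Q))*57 = (-11*(-5 + sqrt(2 - 4)) - 7*4)*57 = (-11*(-5 + sqrt(-2)) - 28)*57 = (-11*(-5 + I*sqrt(2)) - 28)*57 = ((55 - 11*I*sqrt(2)) - 28)*57 = (27 - 11*I*sqrt(2))*57 = 1539 - 627*I*sqrt(2)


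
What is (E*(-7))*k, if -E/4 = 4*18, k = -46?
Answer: -92736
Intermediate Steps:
E = -288 (E = -16*18 = -4*72 = -288)
(E*(-7))*k = -288*(-7)*(-46) = 2016*(-46) = -92736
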